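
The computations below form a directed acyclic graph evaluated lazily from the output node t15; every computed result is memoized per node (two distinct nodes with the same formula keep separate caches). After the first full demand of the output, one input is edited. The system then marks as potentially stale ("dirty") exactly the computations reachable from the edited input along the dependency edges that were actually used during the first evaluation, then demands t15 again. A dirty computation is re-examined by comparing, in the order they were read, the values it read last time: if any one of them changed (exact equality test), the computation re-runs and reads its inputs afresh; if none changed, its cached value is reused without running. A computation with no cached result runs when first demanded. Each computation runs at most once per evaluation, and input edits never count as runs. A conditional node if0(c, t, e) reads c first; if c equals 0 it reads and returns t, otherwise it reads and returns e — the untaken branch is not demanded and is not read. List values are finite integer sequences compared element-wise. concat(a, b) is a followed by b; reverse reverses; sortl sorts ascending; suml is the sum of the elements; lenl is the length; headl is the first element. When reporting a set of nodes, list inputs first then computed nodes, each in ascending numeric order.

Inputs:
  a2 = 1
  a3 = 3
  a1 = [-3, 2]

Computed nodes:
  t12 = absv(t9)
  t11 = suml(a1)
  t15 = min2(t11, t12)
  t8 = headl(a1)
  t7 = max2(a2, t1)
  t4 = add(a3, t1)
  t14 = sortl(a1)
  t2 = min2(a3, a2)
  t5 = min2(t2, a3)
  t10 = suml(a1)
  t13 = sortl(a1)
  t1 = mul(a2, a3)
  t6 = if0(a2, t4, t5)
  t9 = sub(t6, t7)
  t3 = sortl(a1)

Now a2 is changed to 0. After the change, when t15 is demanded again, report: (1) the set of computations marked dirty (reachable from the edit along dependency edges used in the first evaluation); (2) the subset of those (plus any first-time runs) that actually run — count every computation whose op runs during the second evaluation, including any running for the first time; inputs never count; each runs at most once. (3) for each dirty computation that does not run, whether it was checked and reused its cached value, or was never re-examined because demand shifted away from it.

First demand of the output computes:
  t1 = mul(1, 3) = 3
  t2 = min2(3, 1) = 1
  t5 = min2(1, 3) = 1
  t6 = if0(a2=1 -> else branch t5) = 1
  t7 = max2(1, 3) = 3
  t9 = sub(1, 3) = -2
  t11 = suml([-3, 2]) = -1
  t12 = absv(-2) = 2
  t15 = min2(-1, 2) = -1

After the edit, cleaning proceeds:
  t1: a read changed (a2 1->0) — executes, giving 0.
  t2: stays stale; no demand reaches it after the flip.
  t4: had never run; runs now, result 3.
  t5: stays stale; no demand reaches it after the flip.
  t6: a read changed (a2 1->0) — executes, giving 3.
  t7: a read changed (a2 1->0; t1 3->0) — executes, giving 0.
  t9: a read changed (t6 1->3; t7 3->0) — executes, giving 3.
  t12: a read changed (t9 -2->3) — executes, giving 3.
  t15: a read changed (t12 2->3) — executes, giving -1 — identical to its old value.

Note the branch switch — demand abandons t2, t5, which are never re-examined.

The edit dirties: t1, t2, t5, t6, t7, t9, t12, t15.
7 computations run: t1, t4, t6, t7, t9, t12, t15.
Unvisited dirty nodes (no longer demanded): t2, t5.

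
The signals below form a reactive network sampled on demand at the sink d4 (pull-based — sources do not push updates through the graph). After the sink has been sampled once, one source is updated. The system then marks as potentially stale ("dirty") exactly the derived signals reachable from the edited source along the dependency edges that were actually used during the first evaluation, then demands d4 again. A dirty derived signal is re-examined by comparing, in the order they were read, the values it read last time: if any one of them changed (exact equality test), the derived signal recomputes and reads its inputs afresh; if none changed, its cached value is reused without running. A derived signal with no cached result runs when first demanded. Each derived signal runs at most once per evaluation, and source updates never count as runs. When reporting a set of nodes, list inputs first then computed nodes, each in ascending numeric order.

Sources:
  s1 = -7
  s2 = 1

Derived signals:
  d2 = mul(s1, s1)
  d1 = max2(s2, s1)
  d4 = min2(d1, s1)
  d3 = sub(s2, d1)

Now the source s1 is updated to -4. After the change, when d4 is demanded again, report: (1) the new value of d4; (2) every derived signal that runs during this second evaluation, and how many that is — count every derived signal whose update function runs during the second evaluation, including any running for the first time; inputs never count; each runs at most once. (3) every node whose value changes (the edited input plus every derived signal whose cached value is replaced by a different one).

d4 now evaluates to -4.
Run set: d1, d4 (2 run).
Changed values: s1, d4.

Initial pass — values computed on the first demand:
  d1 = max2(1, -7) = 1
  d4 = min2(1, -7) = -7

Second demand — change propagation:
  d1: re-runs because s1 -7->-4; new result 1 (unchanged).
  d4: re-runs because s1 -7->-4; new result -4.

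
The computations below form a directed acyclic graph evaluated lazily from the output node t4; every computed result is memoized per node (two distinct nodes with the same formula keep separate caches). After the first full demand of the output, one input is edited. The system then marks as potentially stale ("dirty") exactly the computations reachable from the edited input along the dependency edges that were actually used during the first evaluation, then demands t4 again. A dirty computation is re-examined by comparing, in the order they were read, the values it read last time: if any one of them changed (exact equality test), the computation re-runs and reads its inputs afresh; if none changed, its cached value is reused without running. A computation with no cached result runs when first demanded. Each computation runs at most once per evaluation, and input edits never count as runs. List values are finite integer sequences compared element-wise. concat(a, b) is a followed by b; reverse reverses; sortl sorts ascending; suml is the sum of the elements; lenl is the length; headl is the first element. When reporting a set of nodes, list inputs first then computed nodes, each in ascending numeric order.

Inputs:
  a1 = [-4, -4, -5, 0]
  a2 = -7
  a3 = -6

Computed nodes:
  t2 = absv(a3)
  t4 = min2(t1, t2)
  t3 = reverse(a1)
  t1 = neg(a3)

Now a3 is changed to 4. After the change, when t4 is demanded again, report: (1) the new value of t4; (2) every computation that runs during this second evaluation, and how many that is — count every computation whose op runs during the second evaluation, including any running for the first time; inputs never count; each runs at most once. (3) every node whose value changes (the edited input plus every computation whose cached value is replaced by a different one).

First demand of the output computes:
  t1 = neg(-6) = 6
  t2 = absv(-6) = 6
  t4 = min2(6, 6) = 6

After the edit, cleaning proceeds:
  t1: a read changed (a3 -6->4) — executes, giving -4.
  t2: a read changed (a3 -6->4) — executes, giving 4.
  t4: a read changed (t1 6->-4; t2 6->4) — executes, giving -4.

Demanding t4 again yields -4.
3 computations run: t1, t2, t4.
The nodes whose values change: a3, t1, t2, t4.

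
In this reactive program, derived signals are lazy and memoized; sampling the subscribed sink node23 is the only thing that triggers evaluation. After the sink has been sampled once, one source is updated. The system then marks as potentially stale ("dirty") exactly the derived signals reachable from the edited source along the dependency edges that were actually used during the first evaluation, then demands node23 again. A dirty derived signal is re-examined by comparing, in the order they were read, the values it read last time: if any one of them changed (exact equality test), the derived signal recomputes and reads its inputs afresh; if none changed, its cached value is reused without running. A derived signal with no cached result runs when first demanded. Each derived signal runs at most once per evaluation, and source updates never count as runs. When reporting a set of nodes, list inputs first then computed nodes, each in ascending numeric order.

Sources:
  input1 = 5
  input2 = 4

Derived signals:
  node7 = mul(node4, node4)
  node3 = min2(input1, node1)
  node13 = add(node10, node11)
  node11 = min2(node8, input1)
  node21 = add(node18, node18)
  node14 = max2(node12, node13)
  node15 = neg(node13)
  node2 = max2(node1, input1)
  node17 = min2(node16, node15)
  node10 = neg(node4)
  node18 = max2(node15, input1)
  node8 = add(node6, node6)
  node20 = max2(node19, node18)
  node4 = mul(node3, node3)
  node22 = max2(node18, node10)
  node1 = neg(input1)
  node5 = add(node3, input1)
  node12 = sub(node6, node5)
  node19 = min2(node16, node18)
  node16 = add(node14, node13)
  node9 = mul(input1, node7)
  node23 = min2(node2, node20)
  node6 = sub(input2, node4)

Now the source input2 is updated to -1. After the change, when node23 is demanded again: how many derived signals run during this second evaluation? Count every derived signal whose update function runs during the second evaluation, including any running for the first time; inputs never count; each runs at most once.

First demand of the output computes:
  node1 = neg(5) = -5
  node2 = max2(-5, 5) = 5
  node3 = min2(5, -5) = -5
  node4 = mul(-5, -5) = 25
  node5 = add(-5, 5) = 0
  node6 = sub(4, 25) = -21
  node8 = add(-21, -21) = -42
  node10 = neg(25) = -25
  node11 = min2(-42, 5) = -42
  node12 = sub(-21, 0) = -21
  node13 = add(-25, -42) = -67
  node14 = max2(-21, -67) = -21
  node15 = neg(-67) = 67
  node16 = add(-21, -67) = -88
  node18 = max2(67, 5) = 67
  node19 = min2(-88, 67) = -88
  node20 = max2(-88, 67) = 67
  node23 = min2(5, 67) = 5

After the edit, cleaning proceeds:
  node6: a read changed (input2 4->-1) — executes, giving -26.
  node8: a read changed (node6 -21->-26; node6 -21->-26) — executes, giving -52.
  node11: a read changed (node8 -42->-52) — executes, giving -52.
  node12: a read changed (node6 -21->-26) — executes, giving -26.
  node13: a read changed (node11 -42->-52) — executes, giving -77.
  node14: a read changed (node12 -21->-26; node13 -67->-77) — executes, giving -26.
  node15: a read changed (node13 -67->-77) — executes, giving 77.
  node16: a read changed (node14 -21->-26; node13 -67->-77) — executes, giving -103.
  node18: a read changed (node15 67->77) — executes, giving 77.
  node19: a read changed (node16 -88->-103; node18 67->77) — executes, giving -103.
  node20: a read changed (node19 -88->-103; node18 67->77) — executes, giving 77.
  node23: a read changed (node20 67->77) — executes, giving 5 — identical to its old value.

12 derived signals run: node6, node8, node11, node12, node13, node14, node15, node16, node18, node19, node20, node23.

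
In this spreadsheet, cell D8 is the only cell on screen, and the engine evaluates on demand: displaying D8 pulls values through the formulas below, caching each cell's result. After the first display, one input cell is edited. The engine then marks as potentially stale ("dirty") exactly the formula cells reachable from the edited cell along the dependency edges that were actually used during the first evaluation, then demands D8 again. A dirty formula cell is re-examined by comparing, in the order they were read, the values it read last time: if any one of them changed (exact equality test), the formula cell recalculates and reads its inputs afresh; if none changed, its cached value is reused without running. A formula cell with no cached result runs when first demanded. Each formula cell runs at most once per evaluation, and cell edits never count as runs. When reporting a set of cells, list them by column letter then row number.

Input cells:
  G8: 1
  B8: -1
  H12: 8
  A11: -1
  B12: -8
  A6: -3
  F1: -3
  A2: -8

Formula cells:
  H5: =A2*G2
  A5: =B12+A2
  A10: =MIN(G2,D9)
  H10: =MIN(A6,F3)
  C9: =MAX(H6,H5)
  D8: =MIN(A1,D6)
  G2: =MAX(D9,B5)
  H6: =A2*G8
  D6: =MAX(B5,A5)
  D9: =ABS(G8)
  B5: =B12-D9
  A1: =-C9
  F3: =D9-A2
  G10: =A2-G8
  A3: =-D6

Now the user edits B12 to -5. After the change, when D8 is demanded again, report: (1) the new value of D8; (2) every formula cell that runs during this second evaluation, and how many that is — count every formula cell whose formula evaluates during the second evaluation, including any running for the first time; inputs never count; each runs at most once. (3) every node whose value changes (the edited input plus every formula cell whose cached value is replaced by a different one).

D8 now evaluates to -6.
Run set: A5, B5, D6, D8, G2 (5 run).
Changed values: A5, B5, B12, D6, D8.
The important point: at H5 every value read last time is unchanged, so the dirty flag clears without a run.

Initial pass — values computed on the first demand:
  A5 = -8 + -8 = -16
  D9 = ABS(1) = 1
  B5 = -8 - 1 = -9
  D6 = MAX(-9, -16) = -9
  G2 = MAX(1, -9) = 1
  H5 = -8 * 1 = -8
  H6 = -8 * 1 = -8
  C9 = MAX(-8, -8) = -8
  A1 = -(-8) = 8
  D8 = MIN(8, -9) = -9

Second demand — change propagation:
  A5: re-runs because B12 -8->-5; new result -13.
  B5: re-runs because B12 -8->-5; new result -6.
  D6: re-runs because B5 -9->-6; A5 -16->-13; new result -6.
  G2: re-runs because B5 -9->-6; new result 1 (unchanged).
  H5: re-examined; everything it read last time is the same (A2 unchanged, G2 unchanged) — cache -8 kept, no run.
  C9: re-examined; everything it read last time is the same (H6 unchanged, H5 unchanged) — cache -8 kept, no run.
  A1: re-examined; everything it read last time is the same (C9 unchanged) — cache 8 kept, no run.
  D8: re-runs because D6 -9->-6; new result -6.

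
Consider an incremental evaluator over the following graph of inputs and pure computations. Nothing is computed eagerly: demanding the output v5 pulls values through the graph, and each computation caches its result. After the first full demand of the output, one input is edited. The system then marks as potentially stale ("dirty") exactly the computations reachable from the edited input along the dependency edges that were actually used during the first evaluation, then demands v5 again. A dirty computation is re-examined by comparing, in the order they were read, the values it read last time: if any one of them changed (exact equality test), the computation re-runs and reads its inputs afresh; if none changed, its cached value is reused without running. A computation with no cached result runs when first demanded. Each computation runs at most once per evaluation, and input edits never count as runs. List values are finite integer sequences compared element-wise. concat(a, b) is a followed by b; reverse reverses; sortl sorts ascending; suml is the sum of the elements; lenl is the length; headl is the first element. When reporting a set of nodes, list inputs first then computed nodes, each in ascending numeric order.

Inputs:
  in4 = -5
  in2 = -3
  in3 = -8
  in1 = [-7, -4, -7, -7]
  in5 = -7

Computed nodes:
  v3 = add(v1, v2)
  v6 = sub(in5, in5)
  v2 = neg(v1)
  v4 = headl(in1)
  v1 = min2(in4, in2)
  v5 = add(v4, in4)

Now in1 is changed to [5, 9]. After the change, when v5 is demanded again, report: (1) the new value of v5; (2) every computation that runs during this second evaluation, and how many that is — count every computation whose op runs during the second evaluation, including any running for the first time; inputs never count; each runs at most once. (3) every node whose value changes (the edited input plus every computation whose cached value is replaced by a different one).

v5 now evaluates to 0.
Run set: v4, v5 (2 run).
Changed values: in1, v4, v5.

Initial pass — values computed on the first demand:
  v4 = headl([-7, -4, -7, -7]) = -7
  v5 = add(-7, -5) = -12

Second demand — change propagation:
  v4: re-runs because in1 [-7, -4, -7, -7]->[5, 9]; new result 5.
  v5: re-runs because v4 -7->5; new result 0.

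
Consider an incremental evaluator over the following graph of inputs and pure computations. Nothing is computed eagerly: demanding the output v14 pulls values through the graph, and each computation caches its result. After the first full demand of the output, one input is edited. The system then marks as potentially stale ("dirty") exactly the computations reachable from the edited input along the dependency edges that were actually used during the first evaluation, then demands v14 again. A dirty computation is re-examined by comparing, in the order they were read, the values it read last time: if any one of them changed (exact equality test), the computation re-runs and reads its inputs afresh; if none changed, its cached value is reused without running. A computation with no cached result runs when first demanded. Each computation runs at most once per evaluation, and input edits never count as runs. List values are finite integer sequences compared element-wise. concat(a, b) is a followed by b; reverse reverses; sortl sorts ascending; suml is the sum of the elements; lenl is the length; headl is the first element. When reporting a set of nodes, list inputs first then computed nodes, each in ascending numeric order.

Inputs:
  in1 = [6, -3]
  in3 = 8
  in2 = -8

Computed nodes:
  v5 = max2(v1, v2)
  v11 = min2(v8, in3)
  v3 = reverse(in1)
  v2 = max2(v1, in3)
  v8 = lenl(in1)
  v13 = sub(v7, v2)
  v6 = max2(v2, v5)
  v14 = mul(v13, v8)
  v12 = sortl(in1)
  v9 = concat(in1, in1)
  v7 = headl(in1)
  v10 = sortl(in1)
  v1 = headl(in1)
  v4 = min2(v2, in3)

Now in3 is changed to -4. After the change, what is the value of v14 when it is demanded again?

v14 now evaluates to 0.

Initial pass — values computed on the first demand:
  v1 = headl([6, -3]) = 6
  v2 = max2(6, 8) = 8
  v7 = headl([6, -3]) = 6
  v8 = lenl([6, -3]) = 2
  v13 = sub(6, 8) = -2
  v14 = mul(-2, 2) = -4

Second demand — change propagation:
  v2: re-runs because in3 8->-4; new result 6.
  v13: re-runs because v2 8->6; new result 0.
  v14: re-runs because v13 -2->0; new result 0.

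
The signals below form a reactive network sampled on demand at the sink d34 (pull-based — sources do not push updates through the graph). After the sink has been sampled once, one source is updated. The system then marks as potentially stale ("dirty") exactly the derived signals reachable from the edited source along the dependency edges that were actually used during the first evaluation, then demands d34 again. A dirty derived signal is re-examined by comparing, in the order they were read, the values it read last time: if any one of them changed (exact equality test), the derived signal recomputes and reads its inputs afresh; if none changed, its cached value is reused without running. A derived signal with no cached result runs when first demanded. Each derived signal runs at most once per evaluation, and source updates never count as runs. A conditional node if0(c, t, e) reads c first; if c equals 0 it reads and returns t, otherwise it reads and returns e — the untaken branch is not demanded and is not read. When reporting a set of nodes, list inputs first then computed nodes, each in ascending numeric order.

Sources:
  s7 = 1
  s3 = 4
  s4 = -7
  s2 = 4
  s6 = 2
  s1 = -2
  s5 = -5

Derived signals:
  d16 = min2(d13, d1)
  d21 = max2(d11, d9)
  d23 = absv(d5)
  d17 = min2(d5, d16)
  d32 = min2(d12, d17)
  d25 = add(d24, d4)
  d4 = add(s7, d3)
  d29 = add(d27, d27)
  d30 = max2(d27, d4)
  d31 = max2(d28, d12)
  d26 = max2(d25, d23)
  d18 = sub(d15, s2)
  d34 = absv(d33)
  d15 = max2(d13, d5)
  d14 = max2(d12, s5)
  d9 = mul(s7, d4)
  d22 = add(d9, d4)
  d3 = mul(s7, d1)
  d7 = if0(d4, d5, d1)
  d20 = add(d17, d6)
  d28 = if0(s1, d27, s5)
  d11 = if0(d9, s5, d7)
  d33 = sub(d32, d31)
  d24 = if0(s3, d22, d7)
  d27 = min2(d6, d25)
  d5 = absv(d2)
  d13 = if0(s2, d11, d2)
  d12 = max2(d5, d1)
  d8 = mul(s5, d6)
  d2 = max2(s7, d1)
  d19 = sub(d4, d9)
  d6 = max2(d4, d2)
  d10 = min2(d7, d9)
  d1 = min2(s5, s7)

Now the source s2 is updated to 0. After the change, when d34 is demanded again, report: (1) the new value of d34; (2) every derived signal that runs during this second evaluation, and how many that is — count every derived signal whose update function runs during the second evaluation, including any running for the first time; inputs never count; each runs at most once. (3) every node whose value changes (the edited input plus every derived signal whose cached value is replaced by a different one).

d34 now evaluates to 6.
Run set: d3, d4, d7, d9, d11, d13, d16 (7 run).
Changed values: s2, d13.
The important point: the flipped condition pulls in fresh nodes; d3, d4, d7, d9, d11 run for the first time.

Initial pass — values computed on the first demand:
  d1 = min2(-5, 1) = -5
  d2 = max2(1, -5) = 1
  d5 = absv(1) = 1
  d12 = max2(1, -5) = 1
  d13 = if0(s2=4 -> else branch d2) = 1
  d16 = min2(1, -5) = -5
  d17 = min2(1, -5) = -5
  d28 = if0(s1=-2 -> else branch s5) = -5
  d31 = max2(-5, 1) = 1
  d32 = min2(1, -5) = -5
  d33 = sub(-5, 1) = -6
  d34 = absv(-6) = 6

Second demand — change propagation:
  d3: newly demanded (no cache) — executes and yields -5.
  d4: newly demanded (no cache) — executes and yields -4.
  d7: newly demanded (no cache) — executes and yields -5.
  d9: newly demanded (no cache) — executes and yields -4.
  d11: newly demanded (no cache) — executes and yields -5.
  d13: re-runs because s2 4->0; new result -5.
  d16: re-runs because d13 1->-5; new result -5 (unchanged).
  d17: re-examined; everything it read last time is the same (d5 unchanged, d16 unchanged) — cache -5 kept, no run.
  d32: re-examined; everything it read last time is the same (d12 unchanged, d17 unchanged) — cache -5 kept, no run.
  d33: re-examined; everything it read last time is the same (d32 unchanged, d31 unchanged) — cache -6 kept, no run.
  d34: re-examined; everything it read last time is the same (d33 unchanged) — cache 6 kept, no run.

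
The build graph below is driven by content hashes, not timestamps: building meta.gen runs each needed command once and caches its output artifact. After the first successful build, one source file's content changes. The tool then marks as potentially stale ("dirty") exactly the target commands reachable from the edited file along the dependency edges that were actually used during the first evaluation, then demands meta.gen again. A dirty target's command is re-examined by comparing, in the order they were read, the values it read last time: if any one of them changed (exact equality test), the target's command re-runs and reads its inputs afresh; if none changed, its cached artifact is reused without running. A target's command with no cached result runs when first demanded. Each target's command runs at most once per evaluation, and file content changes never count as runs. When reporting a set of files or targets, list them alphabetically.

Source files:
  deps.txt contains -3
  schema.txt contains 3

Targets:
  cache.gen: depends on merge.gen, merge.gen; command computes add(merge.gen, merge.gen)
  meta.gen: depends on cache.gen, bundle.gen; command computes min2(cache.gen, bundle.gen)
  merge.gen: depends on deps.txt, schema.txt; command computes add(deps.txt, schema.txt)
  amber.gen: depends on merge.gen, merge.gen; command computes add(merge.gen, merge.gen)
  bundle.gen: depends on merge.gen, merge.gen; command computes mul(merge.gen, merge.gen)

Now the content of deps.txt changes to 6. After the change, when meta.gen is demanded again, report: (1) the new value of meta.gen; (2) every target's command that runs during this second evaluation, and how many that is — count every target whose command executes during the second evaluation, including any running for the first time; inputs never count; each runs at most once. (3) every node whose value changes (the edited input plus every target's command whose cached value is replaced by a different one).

meta.gen now evaluates to 18.
Run set: bundle.gen, cache.gen, merge.gen, meta.gen (4 run).
Changed values: bundle.gen, cache.gen, deps.txt, merge.gen, meta.gen.

Initial pass — values computed on the first demand:
  merge.gen = add(-3, 3) = 0
  bundle.gen = mul(0, 0) = 0
  cache.gen = add(0, 0) = 0
  meta.gen = min2(0, 0) = 0

Second demand — change propagation:
  merge.gen: re-runs because deps.txt -3->6; new result 9.
  bundle.gen: re-runs because merge.gen 0->9; merge.gen 0->9; new result 81.
  cache.gen: re-runs because merge.gen 0->9; merge.gen 0->9; new result 18.
  meta.gen: re-runs because cache.gen 0->18; bundle.gen 0->81; new result 18.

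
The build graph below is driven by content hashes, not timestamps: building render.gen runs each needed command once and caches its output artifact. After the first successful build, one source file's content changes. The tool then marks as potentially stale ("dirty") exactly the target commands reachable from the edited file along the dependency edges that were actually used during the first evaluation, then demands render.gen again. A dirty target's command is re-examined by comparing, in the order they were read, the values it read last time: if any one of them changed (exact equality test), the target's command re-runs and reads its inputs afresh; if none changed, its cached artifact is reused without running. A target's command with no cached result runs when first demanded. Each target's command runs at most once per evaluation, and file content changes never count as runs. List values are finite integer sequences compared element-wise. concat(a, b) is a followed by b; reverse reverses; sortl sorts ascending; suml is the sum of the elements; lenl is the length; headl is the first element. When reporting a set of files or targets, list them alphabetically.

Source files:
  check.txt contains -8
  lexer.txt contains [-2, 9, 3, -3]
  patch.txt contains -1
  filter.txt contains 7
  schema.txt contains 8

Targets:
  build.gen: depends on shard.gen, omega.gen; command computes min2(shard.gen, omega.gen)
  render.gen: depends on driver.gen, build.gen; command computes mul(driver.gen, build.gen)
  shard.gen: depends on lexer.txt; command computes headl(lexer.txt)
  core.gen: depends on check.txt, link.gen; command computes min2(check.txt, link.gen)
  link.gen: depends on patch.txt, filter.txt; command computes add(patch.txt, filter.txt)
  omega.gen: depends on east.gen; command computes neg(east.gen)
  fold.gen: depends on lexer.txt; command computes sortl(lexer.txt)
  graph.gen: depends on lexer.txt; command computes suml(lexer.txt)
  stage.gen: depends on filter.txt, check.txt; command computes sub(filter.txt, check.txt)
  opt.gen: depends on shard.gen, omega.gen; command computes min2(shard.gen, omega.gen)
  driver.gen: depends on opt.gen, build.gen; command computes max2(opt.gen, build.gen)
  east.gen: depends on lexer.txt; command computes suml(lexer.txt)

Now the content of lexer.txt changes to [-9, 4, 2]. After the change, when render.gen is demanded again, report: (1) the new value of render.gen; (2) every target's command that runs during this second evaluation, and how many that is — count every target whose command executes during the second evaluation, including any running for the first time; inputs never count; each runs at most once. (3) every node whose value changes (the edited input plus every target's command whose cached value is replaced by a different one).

render.gen now evaluates to 81.
Run set: build.gen, driver.gen, east.gen, omega.gen, opt.gen, render.gen, shard.gen (7 run).
Changed values: build.gen, driver.gen, east.gen, lexer.txt, omega.gen, opt.gen, render.gen, shard.gen.

Initial pass — values computed on the first demand:
  east.gen = suml([-2, 9, 3, -3]) = 7
  omega.gen = neg(7) = -7
  shard.gen = headl([-2, 9, 3, -3]) = -2
  build.gen = min2(-2, -7) = -7
  opt.gen = min2(-2, -7) = -7
  driver.gen = max2(-7, -7) = -7
  render.gen = mul(-7, -7) = 49

Second demand — change propagation:
  east.gen: re-runs because lexer.txt [-2, 9, 3, -3]->[-9, 4, 2]; new result -3.
  omega.gen: re-runs because east.gen 7->-3; new result 3.
  shard.gen: re-runs because lexer.txt [-2, 9, 3, -3]->[-9, 4, 2]; new result -9.
  build.gen: re-runs because shard.gen -2->-9; omega.gen -7->3; new result -9.
  opt.gen: re-runs because shard.gen -2->-9; omega.gen -7->3; new result -9.
  driver.gen: re-runs because opt.gen -7->-9; build.gen -7->-9; new result -9.
  render.gen: re-runs because driver.gen -7->-9; build.gen -7->-9; new result 81.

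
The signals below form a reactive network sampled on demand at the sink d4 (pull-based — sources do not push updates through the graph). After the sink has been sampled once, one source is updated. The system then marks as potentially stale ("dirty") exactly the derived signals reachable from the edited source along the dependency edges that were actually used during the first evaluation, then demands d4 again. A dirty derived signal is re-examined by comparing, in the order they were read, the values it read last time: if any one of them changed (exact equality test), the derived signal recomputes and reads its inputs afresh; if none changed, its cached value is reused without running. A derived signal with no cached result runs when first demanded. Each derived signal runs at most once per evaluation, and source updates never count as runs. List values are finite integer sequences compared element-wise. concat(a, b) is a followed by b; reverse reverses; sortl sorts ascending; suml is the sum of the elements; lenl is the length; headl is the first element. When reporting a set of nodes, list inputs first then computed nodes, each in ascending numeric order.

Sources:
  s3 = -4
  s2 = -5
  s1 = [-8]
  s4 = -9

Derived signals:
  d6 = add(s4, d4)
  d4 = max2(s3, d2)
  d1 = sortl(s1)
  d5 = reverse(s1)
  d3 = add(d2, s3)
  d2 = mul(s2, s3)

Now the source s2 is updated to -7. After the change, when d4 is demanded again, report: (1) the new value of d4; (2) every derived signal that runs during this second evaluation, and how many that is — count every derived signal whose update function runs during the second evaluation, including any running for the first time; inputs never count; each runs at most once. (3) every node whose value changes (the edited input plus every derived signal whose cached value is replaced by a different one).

Initial pass — values computed on the first demand:
  d2 = mul(-5, -4) = 20
  d4 = max2(-4, 20) = 20

Second demand — change propagation:
  d2: re-runs because s2 -5->-7; new result 28.
  d4: re-runs because d2 20->28; new result 28.

d4 now evaluates to 28.
Run set: d2, d4 (2 run).
Changed values: s2, d2, d4.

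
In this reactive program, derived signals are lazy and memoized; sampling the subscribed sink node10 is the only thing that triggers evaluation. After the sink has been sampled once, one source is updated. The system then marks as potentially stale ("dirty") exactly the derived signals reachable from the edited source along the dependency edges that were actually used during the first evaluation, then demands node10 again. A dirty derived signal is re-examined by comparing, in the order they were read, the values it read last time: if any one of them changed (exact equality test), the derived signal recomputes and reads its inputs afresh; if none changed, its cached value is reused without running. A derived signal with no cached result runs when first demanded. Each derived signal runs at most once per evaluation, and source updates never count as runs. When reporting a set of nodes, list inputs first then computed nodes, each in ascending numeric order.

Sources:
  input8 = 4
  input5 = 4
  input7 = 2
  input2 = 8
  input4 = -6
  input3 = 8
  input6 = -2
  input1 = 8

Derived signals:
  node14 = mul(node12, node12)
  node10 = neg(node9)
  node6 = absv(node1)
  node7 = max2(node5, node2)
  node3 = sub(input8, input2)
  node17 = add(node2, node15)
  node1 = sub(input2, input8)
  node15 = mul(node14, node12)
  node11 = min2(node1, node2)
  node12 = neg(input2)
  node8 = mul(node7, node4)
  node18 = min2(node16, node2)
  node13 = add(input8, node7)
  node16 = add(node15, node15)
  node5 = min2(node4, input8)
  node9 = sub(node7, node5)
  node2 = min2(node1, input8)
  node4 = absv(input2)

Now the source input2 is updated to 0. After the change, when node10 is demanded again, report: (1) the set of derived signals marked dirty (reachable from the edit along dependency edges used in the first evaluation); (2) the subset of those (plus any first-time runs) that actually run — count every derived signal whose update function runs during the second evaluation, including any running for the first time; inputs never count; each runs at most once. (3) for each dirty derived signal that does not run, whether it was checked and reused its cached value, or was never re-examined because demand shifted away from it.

First demand of the output computes:
  node1 = sub(8, 4) = 4
  node2 = min2(4, 4) = 4
  node4 = absv(8) = 8
  node5 = min2(8, 4) = 4
  node7 = max2(4, 4) = 4
  node9 = sub(4, 4) = 0
  node10 = neg(0) = 0

After the edit, cleaning proceeds:
  node1: a read changed (input2 8->0) — executes, giving -4.
  node2: a read changed (node1 4->-4) — executes, giving -4.
  node4: a read changed (input2 8->0) — executes, giving 0.
  node5: a read changed (node4 8->0) — executes, giving 0.
  node7: a read changed (node5 4->0; node2 4->-4) — executes, giving 0.
  node9: a read changed (node7 4->0; node5 4->0) — executes, giving 0 — identical to its old value.
  node10: dirty, but its reads are unchanged (node9 unchanged); cached 0 stands.

Note the absorption at node9: it re-runs yet its value is the same, leaving the output's value untouched.

The edit dirties: node1, node2, node4, node5, node7, node9, node10.
6 derived signals run: node1, node2, node4, node5, node7, node9.
Cache hits after checking: node10.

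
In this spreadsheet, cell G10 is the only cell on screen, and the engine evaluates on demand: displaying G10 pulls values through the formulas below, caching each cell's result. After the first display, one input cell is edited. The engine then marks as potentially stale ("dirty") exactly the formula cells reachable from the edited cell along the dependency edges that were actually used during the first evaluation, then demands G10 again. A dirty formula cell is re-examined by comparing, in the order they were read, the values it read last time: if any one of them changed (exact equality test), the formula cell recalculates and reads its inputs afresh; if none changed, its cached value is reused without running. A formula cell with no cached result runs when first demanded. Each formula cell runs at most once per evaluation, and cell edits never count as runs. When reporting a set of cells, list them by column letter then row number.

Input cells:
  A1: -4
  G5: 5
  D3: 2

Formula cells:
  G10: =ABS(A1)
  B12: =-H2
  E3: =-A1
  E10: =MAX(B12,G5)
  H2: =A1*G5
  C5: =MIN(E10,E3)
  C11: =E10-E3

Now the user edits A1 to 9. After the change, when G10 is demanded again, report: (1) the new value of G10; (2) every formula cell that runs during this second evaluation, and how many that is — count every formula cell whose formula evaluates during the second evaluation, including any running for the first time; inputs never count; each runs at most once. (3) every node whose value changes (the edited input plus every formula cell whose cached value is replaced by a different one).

G10 now evaluates to 9.
Run set: G10 (1 run).
Changed values: A1, G10.

Initial pass — values computed on the first demand:
  G10 = ABS(-4) = 4

Second demand — change propagation:
  G10: re-runs because A1 -4->9; new result 9.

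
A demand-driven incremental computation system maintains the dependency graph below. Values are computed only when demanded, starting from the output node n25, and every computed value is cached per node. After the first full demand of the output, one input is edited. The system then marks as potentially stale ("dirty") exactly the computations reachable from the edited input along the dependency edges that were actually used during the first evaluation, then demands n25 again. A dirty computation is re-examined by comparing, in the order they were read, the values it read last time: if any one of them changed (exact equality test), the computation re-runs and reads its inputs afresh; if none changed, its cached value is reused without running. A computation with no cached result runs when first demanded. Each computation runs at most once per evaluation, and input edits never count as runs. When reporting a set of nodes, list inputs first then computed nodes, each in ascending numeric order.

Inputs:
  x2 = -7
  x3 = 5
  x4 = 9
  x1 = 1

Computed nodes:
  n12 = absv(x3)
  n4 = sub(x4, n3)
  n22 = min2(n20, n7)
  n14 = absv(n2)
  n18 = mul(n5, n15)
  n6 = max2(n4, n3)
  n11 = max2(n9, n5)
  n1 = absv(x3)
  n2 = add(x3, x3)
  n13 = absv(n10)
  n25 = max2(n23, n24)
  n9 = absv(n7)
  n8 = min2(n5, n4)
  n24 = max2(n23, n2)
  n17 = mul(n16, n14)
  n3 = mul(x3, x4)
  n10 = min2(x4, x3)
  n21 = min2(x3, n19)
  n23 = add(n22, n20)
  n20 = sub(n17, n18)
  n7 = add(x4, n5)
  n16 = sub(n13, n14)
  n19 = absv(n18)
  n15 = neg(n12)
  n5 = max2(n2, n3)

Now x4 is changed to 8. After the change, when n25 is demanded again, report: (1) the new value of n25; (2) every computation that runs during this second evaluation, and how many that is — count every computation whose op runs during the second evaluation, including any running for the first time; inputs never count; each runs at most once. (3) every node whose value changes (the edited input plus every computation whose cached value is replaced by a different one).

New value of n25: 198.
Computations that run: n3, n5, n7, n10, n18, n20, n22, n23, n24, n25 — 10 in total.
Values that change: x4, n3, n5, n7, n18, n20, n22, n23, n24, n25.
Key observation: the cutoff stops propagation at n13 — its inputs' values are unchanged, so it reuses its cache.

First evaluation (everything demanded from the output):
  n2 = add(5, 5) = 10
  n3 = mul(5, 9) = 45
  n5 = max2(10, 45) = 45
  n7 = add(9, 45) = 54
  n10 = min2(9, 5) = 5
  n12 = absv(5) = 5
  n13 = absv(5) = 5
  n14 = absv(10) = 10
  n15 = neg(5) = -5
  n16 = sub(5, 10) = -5
  n17 = mul(-5, 10) = -50
  n18 = mul(45, -5) = -225
  n20 = sub(-50, -225) = 175
  n22 = min2(175, 54) = 54
  n23 = add(54, 175) = 229
  n24 = max2(229, 10) = 229
  n25 = max2(229, 229) = 229

Propagation after the edit:
  n3: runs — x4 9->8; result 40.
  n5: runs — n3 45->40; result 40.
  n7: runs — x4 9->8; n5 45->40; result 48.
  n10: runs — x4 9->8; result 5 (same value as before).
  n13: checked — values it read are unchanged (n10 unchanged); reused cached 5 without running.
  n16: checked — values it read are unchanged (n13 unchanged, n14 unchanged); reused cached -5 without running.
  n17: checked — values it read are unchanged (n16 unchanged, n14 unchanged); reused cached -50 without running.
  n18: runs — n5 45->40; result -200.
  n20: runs — n18 -225->-200; result 150.
  n22: runs — n20 175->150; n7 54->48; result 48.
  n23: runs — n22 54->48; n20 175->150; result 198.
  n24: runs — n23 229->198; result 198.
  n25: runs — n23 229->198; n24 229->198; result 198.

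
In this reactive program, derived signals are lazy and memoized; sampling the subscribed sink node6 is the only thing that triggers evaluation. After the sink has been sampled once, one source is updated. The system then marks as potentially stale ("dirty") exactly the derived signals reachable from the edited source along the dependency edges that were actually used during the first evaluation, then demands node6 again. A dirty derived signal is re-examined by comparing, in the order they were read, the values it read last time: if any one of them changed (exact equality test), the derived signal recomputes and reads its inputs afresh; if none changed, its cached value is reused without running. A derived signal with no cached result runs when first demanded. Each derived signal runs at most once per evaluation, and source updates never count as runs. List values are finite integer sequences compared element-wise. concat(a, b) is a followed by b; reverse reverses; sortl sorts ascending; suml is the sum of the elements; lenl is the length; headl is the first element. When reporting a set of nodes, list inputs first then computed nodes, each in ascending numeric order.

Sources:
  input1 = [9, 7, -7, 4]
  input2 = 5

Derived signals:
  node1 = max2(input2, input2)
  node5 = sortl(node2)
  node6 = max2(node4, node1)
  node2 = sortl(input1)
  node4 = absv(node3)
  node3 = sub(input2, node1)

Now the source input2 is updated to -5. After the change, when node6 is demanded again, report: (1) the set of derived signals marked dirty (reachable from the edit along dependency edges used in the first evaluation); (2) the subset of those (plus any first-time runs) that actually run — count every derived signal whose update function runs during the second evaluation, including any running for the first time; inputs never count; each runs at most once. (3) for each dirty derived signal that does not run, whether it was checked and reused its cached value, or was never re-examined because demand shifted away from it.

First demand of the output computes:
  node1 = max2(5, 5) = 5
  node3 = sub(5, 5) = 0
  node4 = absv(0) = 0
  node6 = max2(0, 5) = 5

After the edit, cleaning proceeds:
  node1: a read changed (input2 5->-5; input2 5->-5) — executes, giving -5.
  node3: a read changed (input2 5->-5; node1 5->-5) — executes, giving 0 — identical to its old value.
  node4: dirty, but its reads are unchanged (node3 unchanged); cached 0 stands.
  node6: a read changed (node1 5->-5) — executes, giving 0.

Note where the cutoff bites: node4 is checked, finds nothing changed, and keeps its cache.

The edit dirties: node1, node3, node4, node6.
3 derived signals run: node1, node3, node6.
Cache hits after checking: node4.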